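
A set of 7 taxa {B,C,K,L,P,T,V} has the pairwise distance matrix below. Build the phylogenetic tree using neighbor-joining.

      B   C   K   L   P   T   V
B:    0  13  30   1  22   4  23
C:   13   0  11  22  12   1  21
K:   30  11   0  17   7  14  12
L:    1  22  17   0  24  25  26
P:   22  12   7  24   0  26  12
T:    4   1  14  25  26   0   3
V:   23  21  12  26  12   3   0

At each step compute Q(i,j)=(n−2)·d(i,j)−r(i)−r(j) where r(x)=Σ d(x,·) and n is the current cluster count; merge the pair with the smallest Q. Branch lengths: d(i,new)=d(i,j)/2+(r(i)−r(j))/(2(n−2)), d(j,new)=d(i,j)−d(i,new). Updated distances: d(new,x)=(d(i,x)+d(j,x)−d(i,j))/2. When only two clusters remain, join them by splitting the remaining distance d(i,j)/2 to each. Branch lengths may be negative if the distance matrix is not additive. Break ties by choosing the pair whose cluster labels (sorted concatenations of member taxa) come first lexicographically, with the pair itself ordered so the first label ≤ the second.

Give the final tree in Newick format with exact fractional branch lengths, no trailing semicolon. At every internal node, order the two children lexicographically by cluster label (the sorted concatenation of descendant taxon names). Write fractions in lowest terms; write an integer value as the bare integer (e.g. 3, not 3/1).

((((B:-17/10,L:27/10):25/2,((K:31/16,P:81/16):85/24,V:119/24):39/8):5/2,C:39/16):-23/32,T:-23/32)

1. join B+L (d=1, Q=-203) ⇒ BL; edges |B|=-17/10, |L|=27/10
  updated: d(BL,C)=17, d(BL,K)=23, d(BL,P)=45/2, d(BL,T)=14, d(BL,V)=24
2. join K+P (d=7, Q=-237/2) ⇒ KP; edges |K|=31/16, |P|=81/16
  updated: d(BL,KP)=77/4, d(C,KP)=8, d(KP,T)=33/2, d(KP,V)=17/2
3. join KP+V (d=17/2, Q=-333/4) ⇒ KPV; edges |KP|=85/24, |V|=119/24
  updated: d(BL,KPV)=139/8, d(C,KPV)=41/4, d(KPV,T)=11/2
4. join BL+KPV (d=139/8, Q=-187/4) ⇒ BKLPV; edges |BL|=25/2, |KPV|=39/8
  updated: d(BKLPV,C)=79/16, d(BKLPV,T)=17/16
5. join BKLPV+C (d=79/16, Q=-7) ⇒ BCKLPV; edges |BKLPV|=5/2, |C|=39/16
  updated: d(BCKLPV,T)=-23/16
6. join BCKLPV+T (d=-23/16) ⇒ BCKLPTV; edges |BCKLPV|=-23/32, |T|=-23/32
final tree: ((((B:-17/10,L:27/10):25/2,((K:31/16,P:81/16):85/24,V:119/24):39/8):5/2,C:39/16):-23/32,T:-23/32)
total length: 299/8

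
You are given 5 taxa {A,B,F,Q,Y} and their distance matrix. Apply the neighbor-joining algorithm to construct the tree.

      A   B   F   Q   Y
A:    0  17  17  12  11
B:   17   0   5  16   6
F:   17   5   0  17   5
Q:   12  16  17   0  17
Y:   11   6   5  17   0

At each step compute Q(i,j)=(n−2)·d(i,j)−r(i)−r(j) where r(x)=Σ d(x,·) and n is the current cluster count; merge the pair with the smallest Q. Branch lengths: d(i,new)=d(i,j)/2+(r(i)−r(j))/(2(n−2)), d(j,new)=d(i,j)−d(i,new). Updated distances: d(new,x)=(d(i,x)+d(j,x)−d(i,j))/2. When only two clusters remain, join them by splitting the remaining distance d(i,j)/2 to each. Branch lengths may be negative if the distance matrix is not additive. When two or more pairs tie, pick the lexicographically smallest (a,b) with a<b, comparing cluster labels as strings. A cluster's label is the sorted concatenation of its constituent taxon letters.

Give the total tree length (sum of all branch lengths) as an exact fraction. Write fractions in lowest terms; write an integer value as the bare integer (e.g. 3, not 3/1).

213/8

1. join A+Q (d=12, Q=-83) ⇒ AQ; edges |A|=31/6, |Q|=41/6
  updated: d(AQ,B)=21/2, d(AQ,F)=11, d(AQ,Y)=8
2. join AQ+Y (d=8, Q=-65/2) ⇒ AQY; edges |AQ|=53/8, |Y|=11/8
  updated: d(AQY,B)=17/4, d(AQY,F)=4
3. join AQY+B (d=17/4, Q=-53/4) ⇒ ABQY; edges |AQY|=13/8, |B|=21/8
  updated: d(ABQY,F)=19/8
4. join ABQY+F (d=19/8) ⇒ ABFQY; edges |ABQY|=19/16, |F|=19/16
final tree: ((((A:31/6,Q:41/6):53/8,Y:11/8):13/8,B:21/8):19/16,F:19/16)
total length: 213/8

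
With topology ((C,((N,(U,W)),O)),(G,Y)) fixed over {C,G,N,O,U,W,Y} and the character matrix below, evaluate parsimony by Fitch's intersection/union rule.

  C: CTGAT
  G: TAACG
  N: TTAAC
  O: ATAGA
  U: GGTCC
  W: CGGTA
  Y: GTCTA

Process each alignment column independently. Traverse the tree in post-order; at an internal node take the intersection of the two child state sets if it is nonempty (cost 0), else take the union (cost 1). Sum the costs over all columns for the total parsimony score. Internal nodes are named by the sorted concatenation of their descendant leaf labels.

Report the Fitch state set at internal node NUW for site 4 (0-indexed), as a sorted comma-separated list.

C

UW@0: {G} ∪ {C} = {C,G} (union, +1)
NUW@0: {T} ∪ {C,G} = {C,G,T} (union, +1)
NOUW@0: {C,G,T} ∪ {A} = {A,C,G,T} (union, +1)
CNOUW@0: {C} ∩ {A,C,G,T} = {C} (intersection, +0)
GY@0: {T} ∪ {G} = {G,T} (union, +1)
CGNOUWY@0: {C} ∪ {G,T} = {C,G,T} (union, +1)
UW@1: {G} ∩ {G} = {G} (intersection, +0)
NUW@1: {T} ∪ {G} = {G,T} (union, +1)
NOUW@1: {G,T} ∩ {T} = {T} (intersection, +0)
CNOUW@1: {T} ∩ {T} = {T} (intersection, +0)
GY@1: {A} ∪ {T} = {A,T} (union, +1)
CGNOUWY@1: {T} ∩ {A,T} = {T} (intersection, +0)
UW@2: {T} ∪ {G} = {G,T} (union, +1)
NUW@2: {A} ∪ {G,T} = {A,G,T} (union, +1)
NOUW@2: {A,G,T} ∩ {A} = {A} (intersection, +0)
CNOUW@2: {G} ∪ {A} = {A,G} (union, +1)
GY@2: {A} ∪ {C} = {A,C} (union, +1)
CGNOUWY@2: {A,G} ∩ {A,C} = {A} (intersection, +0)
UW@3: {C} ∪ {T} = {C,T} (union, +1)
NUW@3: {A} ∪ {C,T} = {A,C,T} (union, +1)
NOUW@3: {A,C,T} ∪ {G} = {A,C,G,T} (union, +1)
CNOUW@3: {A} ∩ {A,C,G,T} = {A} (intersection, +0)
GY@3: {C} ∪ {T} = {C,T} (union, +1)
CGNOUWY@3: {A} ∪ {C,T} = {A,C,T} (union, +1)
UW@4: {C} ∪ {A} = {A,C} (union, +1)
NUW@4: {C} ∩ {A,C} = {C} (intersection, +0)
NOUW@4: {C} ∪ {A} = {A,C} (union, +1)
CNOUW@4: {T} ∪ {A,C} = {A,C,T} (union, +1)
GY@4: {G} ∪ {A} = {A,G} (union, +1)
CGNOUWY@4: {A,C,T} ∩ {A,G} = {A} (intersection, +0)
per-site changes: [5, 2, 4, 5, 4]; total = 20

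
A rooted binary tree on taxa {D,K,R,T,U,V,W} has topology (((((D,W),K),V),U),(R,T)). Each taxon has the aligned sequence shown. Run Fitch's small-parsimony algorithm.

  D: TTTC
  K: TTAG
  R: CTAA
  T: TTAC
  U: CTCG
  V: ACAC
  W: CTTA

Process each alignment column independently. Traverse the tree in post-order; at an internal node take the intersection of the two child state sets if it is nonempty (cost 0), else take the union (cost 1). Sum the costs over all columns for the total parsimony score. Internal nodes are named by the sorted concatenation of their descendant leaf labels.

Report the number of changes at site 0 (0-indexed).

[col 0] DW: children D:{T}, W:{C} ∪→ {C,T}; cost 1
[col 0] DKW: children DW:{C,T}, K:{T} ∩→ {T}; cost 0
[col 0] DKVW: children DKW:{T}, V:{A} ∪→ {A,T}; cost 1
[col 0] DKUVW: children DKVW:{A,T}, U:{C} ∪→ {A,C,T}; cost 1
[col 0] RT: children R:{C}, T:{T} ∪→ {C,T}; cost 1
[col 0] DKRTUVW: children DKUVW:{A,C,T}, RT:{C,T} ∩→ {C,T}; cost 0
[col 1] DW: children D:{T}, W:{T} ∩→ {T}; cost 0
[col 1] DKW: children DW:{T}, K:{T} ∩→ {T}; cost 0
[col 1] DKVW: children DKW:{T}, V:{C} ∪→ {C,T}; cost 1
[col 1] DKUVW: children DKVW:{C,T}, U:{T} ∩→ {T}; cost 0
[col 1] RT: children R:{T}, T:{T} ∩→ {T}; cost 0
[col 1] DKRTUVW: children DKUVW:{T}, RT:{T} ∩→ {T}; cost 0
[col 2] DW: children D:{T}, W:{T} ∩→ {T}; cost 0
[col 2] DKW: children DW:{T}, K:{A} ∪→ {A,T}; cost 1
[col 2] DKVW: children DKW:{A,T}, V:{A} ∩→ {A}; cost 0
[col 2] DKUVW: children DKVW:{A}, U:{C} ∪→ {A,C}; cost 1
[col 2] RT: children R:{A}, T:{A} ∩→ {A}; cost 0
[col 2] DKRTUVW: children DKUVW:{A,C}, RT:{A} ∩→ {A}; cost 0
[col 3] DW: children D:{C}, W:{A} ∪→ {A,C}; cost 1
[col 3] DKW: children DW:{A,C}, K:{G} ∪→ {A,C,G}; cost 1
[col 3] DKVW: children DKW:{A,C,G}, V:{C} ∩→ {C}; cost 0
[col 3] DKUVW: children DKVW:{C}, U:{G} ∪→ {C,G}; cost 1
[col 3] RT: children R:{A}, T:{C} ∪→ {A,C}; cost 1
[col 3] DKRTUVW: children DKUVW:{C,G}, RT:{A,C} ∩→ {C}; cost 0
per-site changes: [4, 1, 2, 4]; total = 11

4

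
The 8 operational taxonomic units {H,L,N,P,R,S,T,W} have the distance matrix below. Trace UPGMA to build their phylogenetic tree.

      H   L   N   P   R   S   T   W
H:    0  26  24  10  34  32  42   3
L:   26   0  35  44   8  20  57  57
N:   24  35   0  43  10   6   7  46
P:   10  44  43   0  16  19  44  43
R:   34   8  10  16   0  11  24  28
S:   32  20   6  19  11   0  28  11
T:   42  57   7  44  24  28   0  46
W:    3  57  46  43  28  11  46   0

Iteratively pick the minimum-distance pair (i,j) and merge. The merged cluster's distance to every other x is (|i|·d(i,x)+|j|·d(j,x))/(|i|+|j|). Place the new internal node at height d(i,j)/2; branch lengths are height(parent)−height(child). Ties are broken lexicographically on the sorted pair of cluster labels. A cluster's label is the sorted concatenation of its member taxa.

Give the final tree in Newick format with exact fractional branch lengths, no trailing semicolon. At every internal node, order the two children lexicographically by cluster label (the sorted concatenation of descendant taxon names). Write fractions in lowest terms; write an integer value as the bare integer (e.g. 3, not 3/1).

(((H:3/2,W:3/2):47/4,P:53/4):229/60,((L:4,R:4):109/12,((N:3,S:3):23/4,T:35/4):13/3):239/60)

1. join H+W (d=3) ⇒ HW; edges |H|=3/2, |W|=3/2
  updated: d(HW,L)=83/2, d(HW,N)=35, d(HW,P)=53/2, d(HW,R)=31, d(HW,S)=43/2, d(HW,T)=44
2. join N+S (d=6) ⇒ NS; edges |N|=3, |S|=3
  updated: d(HW,NS)=113/4, d(L,NS)=55/2, d(NS,P)=31, d(NS,R)=21/2, d(NS,T)=35/2
3. join L+R (d=8) ⇒ LR; edges |L|=4, |R|=4
  updated: d(HW,LR)=145/4, d(LR,NS)=19, d(LR,P)=30, d(LR,T)=81/2
4. join NS+T (d=35/2) ⇒ NST; edges |NS|=23/4, |T|=35/4
  updated: d(HW,NST)=67/2, d(LR,NST)=157/6, d(NST,P)=106/3
5. join LR+NST (d=157/6) ⇒ LNRST; edges |LR|=109/12, |NST|=13/3
  updated: d(HW,LNRST)=173/5, d(LNRST,P)=166/5
6. join HW+P (d=53/2) ⇒ HPW; edges |HW|=47/4, |P|=53/4
  updated: d(HPW,LNRST)=512/15
7. join HPW+LNRST (d=512/15) ⇒ HLNPRSTW; edges |HPW|=229/60, |LNRST|=239/60
final tree: (((H:3/2,W:3/2):47/4,P:53/4):229/60,((L:4,R:4):109/12,((N:3,S:3):23/4,T:35/4):13/3):239/60)
total length: 4663/60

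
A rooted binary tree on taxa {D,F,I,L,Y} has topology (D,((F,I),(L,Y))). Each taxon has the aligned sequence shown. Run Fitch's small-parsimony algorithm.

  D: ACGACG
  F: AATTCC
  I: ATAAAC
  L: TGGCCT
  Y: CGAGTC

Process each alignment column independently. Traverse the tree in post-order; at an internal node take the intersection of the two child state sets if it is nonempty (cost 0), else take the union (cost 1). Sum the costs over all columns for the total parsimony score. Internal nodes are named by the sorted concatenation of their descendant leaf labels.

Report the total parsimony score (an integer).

15

FI@0: {A} ∩ {A} = {A} (intersection, +0)
LY@0: {T} ∪ {C} = {C,T} (union, +1)
FILY@0: {A} ∪ {C,T} = {A,C,T} (union, +1)
DFILY@0: {A} ∩ {A,C,T} = {A} (intersection, +0)
FI@1: {A} ∪ {T} = {A,T} (union, +1)
LY@1: {G} ∩ {G} = {G} (intersection, +0)
FILY@1: {A,T} ∪ {G} = {A,G,T} (union, +1)
DFILY@1: {C} ∪ {A,G,T} = {A,C,G,T} (union, +1)
FI@2: {T} ∪ {A} = {A,T} (union, +1)
LY@2: {G} ∪ {A} = {A,G} (union, +1)
FILY@2: {A,T} ∩ {A,G} = {A} (intersection, +0)
DFILY@2: {G} ∪ {A} = {A,G} (union, +1)
FI@3: {T} ∪ {A} = {A,T} (union, +1)
LY@3: {C} ∪ {G} = {C,G} (union, +1)
FILY@3: {A,T} ∪ {C,G} = {A,C,G,T} (union, +1)
DFILY@3: {A} ∩ {A,C,G,T} = {A} (intersection, +0)
FI@4: {C} ∪ {A} = {A,C} (union, +1)
LY@4: {C} ∪ {T} = {C,T} (union, +1)
FILY@4: {A,C} ∩ {C,T} = {C} (intersection, +0)
DFILY@4: {C} ∩ {C} = {C} (intersection, +0)
FI@5: {C} ∩ {C} = {C} (intersection, +0)
LY@5: {T} ∪ {C} = {C,T} (union, +1)
FILY@5: {C} ∩ {C,T} = {C} (intersection, +0)
DFILY@5: {G} ∪ {C} = {C,G} (union, +1)
per-site changes: [2, 3, 3, 3, 2, 2]; total = 15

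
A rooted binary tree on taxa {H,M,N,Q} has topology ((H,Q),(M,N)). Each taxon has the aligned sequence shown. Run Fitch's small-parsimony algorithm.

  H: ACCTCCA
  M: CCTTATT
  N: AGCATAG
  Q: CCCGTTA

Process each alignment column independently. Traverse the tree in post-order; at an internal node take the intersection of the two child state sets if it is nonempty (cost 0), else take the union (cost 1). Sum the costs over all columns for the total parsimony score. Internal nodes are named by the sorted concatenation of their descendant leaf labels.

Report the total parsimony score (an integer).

12

site 0, node HQ: H={A} ∪ Q={C} → {A,C} (+1)
site 0, node MN: M={C} ∪ N={A} → {A,C} (+1)
site 0, node HMNQ: HQ={A,C} ∩ MN={A,C} → {A,C} (+0)
site 1, node HQ: H={C} ∩ Q={C} → {C} (+0)
site 1, node MN: M={C} ∪ N={G} → {C,G} (+1)
site 1, node HMNQ: HQ={C} ∩ MN={C,G} → {C} (+0)
site 2, node HQ: H={C} ∩ Q={C} → {C} (+0)
site 2, node MN: M={T} ∪ N={C} → {C,T} (+1)
site 2, node HMNQ: HQ={C} ∩ MN={C,T} → {C} (+0)
site 3, node HQ: H={T} ∪ Q={G} → {G,T} (+1)
site 3, node MN: M={T} ∪ N={A} → {A,T} (+1)
site 3, node HMNQ: HQ={G,T} ∩ MN={A,T} → {T} (+0)
site 4, node HQ: H={C} ∪ Q={T} → {C,T} (+1)
site 4, node MN: M={A} ∪ N={T} → {A,T} (+1)
site 4, node HMNQ: HQ={C,T} ∩ MN={A,T} → {T} (+0)
site 5, node HQ: H={C} ∪ Q={T} → {C,T} (+1)
site 5, node MN: M={T} ∪ N={A} → {A,T} (+1)
site 5, node HMNQ: HQ={C,T} ∩ MN={A,T} → {T} (+0)
site 6, node HQ: H={A} ∩ Q={A} → {A} (+0)
site 6, node MN: M={T} ∪ N={G} → {G,T} (+1)
site 6, node HMNQ: HQ={A} ∪ MN={G,T} → {A,G,T} (+1)
per-site changes: [2, 1, 1, 2, 2, 2, 2]; total = 12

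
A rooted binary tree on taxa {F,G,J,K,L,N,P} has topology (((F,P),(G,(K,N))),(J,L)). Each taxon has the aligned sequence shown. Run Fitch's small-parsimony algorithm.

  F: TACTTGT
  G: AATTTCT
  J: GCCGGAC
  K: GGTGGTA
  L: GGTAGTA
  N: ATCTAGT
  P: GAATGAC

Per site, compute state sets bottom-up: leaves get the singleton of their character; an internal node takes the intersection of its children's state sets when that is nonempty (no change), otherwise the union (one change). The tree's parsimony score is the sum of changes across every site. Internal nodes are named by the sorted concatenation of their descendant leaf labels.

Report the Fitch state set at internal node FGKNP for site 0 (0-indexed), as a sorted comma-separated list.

A,G,T

site 0, node FP: F={T} ∪ P={G} → {G,T} (+1)
site 0, node KN: K={G} ∪ N={A} → {A,G} (+1)
site 0, node GKN: G={A} ∩ KN={A,G} → {A} (+0)
site 0, node FGKNP: FP={G,T} ∪ GKN={A} → {A,G,T} (+1)
site 0, node JL: J={G} ∩ L={G} → {G} (+0)
site 0, node FGJKLNP: FGKNP={A,G,T} ∩ JL={G} → {G} (+0)
site 1, node FP: F={A} ∩ P={A} → {A} (+0)
site 1, node KN: K={G} ∪ N={T} → {G,T} (+1)
site 1, node GKN: G={A} ∪ KN={G,T} → {A,G,T} (+1)
site 1, node FGKNP: FP={A} ∩ GKN={A,G,T} → {A} (+0)
site 1, node JL: J={C} ∪ L={G} → {C,G} (+1)
site 1, node FGJKLNP: FGKNP={A} ∪ JL={C,G} → {A,C,G} (+1)
site 2, node FP: F={C} ∪ P={A} → {A,C} (+1)
site 2, node KN: K={T} ∪ N={C} → {C,T} (+1)
site 2, node GKN: G={T} ∩ KN={C,T} → {T} (+0)
site 2, node FGKNP: FP={A,C} ∪ GKN={T} → {A,C,T} (+1)
site 2, node JL: J={C} ∪ L={T} → {C,T} (+1)
site 2, node FGJKLNP: FGKNP={A,C,T} ∩ JL={C,T} → {C,T} (+0)
site 3, node FP: F={T} ∩ P={T} → {T} (+0)
site 3, node KN: K={G} ∪ N={T} → {G,T} (+1)
site 3, node GKN: G={T} ∩ KN={G,T} → {T} (+0)
site 3, node FGKNP: FP={T} ∩ GKN={T} → {T} (+0)
site 3, node JL: J={G} ∪ L={A} → {A,G} (+1)
site 3, node FGJKLNP: FGKNP={T} ∪ JL={A,G} → {A,G,T} (+1)
site 4, node FP: F={T} ∪ P={G} → {G,T} (+1)
site 4, node KN: K={G} ∪ N={A} → {A,G} (+1)
site 4, node GKN: G={T} ∪ KN={A,G} → {A,G,T} (+1)
site 4, node FGKNP: FP={G,T} ∩ GKN={A,G,T} → {G,T} (+0)
site 4, node JL: J={G} ∩ L={G} → {G} (+0)
site 4, node FGJKLNP: FGKNP={G,T} ∩ JL={G} → {G} (+0)
site 5, node FP: F={G} ∪ P={A} → {A,G} (+1)
site 5, node KN: K={T} ∪ N={G} → {G,T} (+1)
site 5, node GKN: G={C} ∪ KN={G,T} → {C,G,T} (+1)
site 5, node FGKNP: FP={A,G} ∩ GKN={C,G,T} → {G} (+0)
site 5, node JL: J={A} ∪ L={T} → {A,T} (+1)
site 5, node FGJKLNP: FGKNP={G} ∪ JL={A,T} → {A,G,T} (+1)
site 6, node FP: F={T} ∪ P={C} → {C,T} (+1)
site 6, node KN: K={A} ∪ N={T} → {A,T} (+1)
site 6, node GKN: G={T} ∩ KN={A,T} → {T} (+0)
site 6, node FGKNP: FP={C,T} ∩ GKN={T} → {T} (+0)
site 6, node JL: J={C} ∪ L={A} → {A,C} (+1)
site 6, node FGJKLNP: FGKNP={T} ∪ JL={A,C} → {A,C,T} (+1)
per-site changes: [3, 4, 4, 3, 3, 5, 4]; total = 26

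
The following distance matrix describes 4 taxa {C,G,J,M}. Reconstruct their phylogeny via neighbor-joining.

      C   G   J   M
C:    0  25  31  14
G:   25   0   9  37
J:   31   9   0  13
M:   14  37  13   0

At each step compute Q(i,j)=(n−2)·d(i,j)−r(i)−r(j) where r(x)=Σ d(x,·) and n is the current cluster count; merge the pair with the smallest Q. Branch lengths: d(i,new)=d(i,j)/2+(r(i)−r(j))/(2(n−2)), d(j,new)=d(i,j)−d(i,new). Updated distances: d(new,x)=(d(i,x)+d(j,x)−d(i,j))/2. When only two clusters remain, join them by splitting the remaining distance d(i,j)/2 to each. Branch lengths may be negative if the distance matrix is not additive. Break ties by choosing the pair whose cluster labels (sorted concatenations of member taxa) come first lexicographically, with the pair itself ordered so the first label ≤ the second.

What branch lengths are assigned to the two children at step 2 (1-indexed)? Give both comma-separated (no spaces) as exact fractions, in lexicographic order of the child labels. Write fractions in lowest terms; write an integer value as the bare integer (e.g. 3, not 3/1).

15,9

1. join C+M (d=14, Q=-106) ⇒ CM; edges |C|=17/2, |M|=11/2
  updated: d(CM,G)=24, d(CM,J)=15
2. join CM+G (d=24, Q=-48) ⇒ CGM; edges |CM|=15, |G|=9
  updated: d(CGM,J)=0
3. join CGM+J (d=0) ⇒ CGJM; edges |CGM|=0, |J|=0
final tree: (((C:17/2,M:11/2):15,G:9):0,J:0)
total length: 38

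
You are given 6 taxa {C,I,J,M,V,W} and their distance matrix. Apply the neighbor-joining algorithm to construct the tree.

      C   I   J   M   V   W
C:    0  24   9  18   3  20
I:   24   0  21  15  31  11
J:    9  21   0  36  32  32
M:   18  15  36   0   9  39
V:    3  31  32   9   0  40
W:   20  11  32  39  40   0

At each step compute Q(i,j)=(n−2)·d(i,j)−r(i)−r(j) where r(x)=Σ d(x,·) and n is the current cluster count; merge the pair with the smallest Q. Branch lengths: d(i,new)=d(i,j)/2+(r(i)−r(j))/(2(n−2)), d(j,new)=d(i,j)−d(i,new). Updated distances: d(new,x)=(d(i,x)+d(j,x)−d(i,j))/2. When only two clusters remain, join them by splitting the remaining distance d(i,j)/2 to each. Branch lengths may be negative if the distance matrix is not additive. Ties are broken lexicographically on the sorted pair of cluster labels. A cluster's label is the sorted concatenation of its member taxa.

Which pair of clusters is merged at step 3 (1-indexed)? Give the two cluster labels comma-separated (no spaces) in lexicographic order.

iteration 1: select I,W (d=11, Q=-200); attach at lengths (1/2, 21/2); label the merged cluster IW
  updated: d(C,IW)=33/2, d(IW,J)=21, d(IW,M)=43/2, d(IW,V)=30
iteration 2: select M,V (d=9, Q=-263/2); attach at lengths (25/4, 11/4); label the merged cluster MV
  updated: d(C,MV)=6, d(IW,MV)=85/4, d(J,MV)=59/2
iteration 3: select C,MV (d=6, Q=-305/4); attach at lengths (-53/16, 149/16); label the merged cluster CMV
  updated: d(CMV,IW)=127/8, d(CMV,J)=65/4
iteration 4: select CMV,IW (d=127/8, Q=-425/8); attach at lengths (89/16, 165/16); label the merged cluster CIMVW
  updated: d(CIMVW,J)=171/16
iteration 5: select CIMVW,J (d=171/16); attach at lengths (171/32, 171/32); label the merged cluster CIJMVW
final tree: (((C:-53/16,(M:25/4,V:11/4):149/16):89/16,(I:1/2,W:21/2):165/16):171/32,J:171/32)
total length: 841/16

C,MV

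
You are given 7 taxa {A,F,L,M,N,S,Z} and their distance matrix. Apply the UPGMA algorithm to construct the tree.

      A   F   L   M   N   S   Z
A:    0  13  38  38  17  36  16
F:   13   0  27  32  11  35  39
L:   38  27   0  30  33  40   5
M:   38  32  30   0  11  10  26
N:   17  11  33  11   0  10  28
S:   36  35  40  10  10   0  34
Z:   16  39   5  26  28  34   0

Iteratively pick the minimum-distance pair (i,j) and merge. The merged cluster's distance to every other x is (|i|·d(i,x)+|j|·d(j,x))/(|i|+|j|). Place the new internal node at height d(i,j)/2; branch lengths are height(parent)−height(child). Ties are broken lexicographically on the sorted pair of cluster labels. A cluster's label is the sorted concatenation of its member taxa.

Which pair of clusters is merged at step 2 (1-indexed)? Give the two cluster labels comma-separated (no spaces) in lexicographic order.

M,S

iteration 1: select L,Z (d=5); attach at lengths (5/2, 5/2); label the merged cluster LZ
  updated: d(A,LZ)=27, d(F,LZ)=33, d(LZ,M)=28, d(LZ,N)=61/2, d(LZ,S)=37
iteration 2: select M,S (d=10); attach at lengths (5, 5); label the merged cluster MS
  updated: d(A,MS)=37, d(F,MS)=67/2, d(LZ,MS)=65/2, d(MS,N)=21/2
iteration 3: select MS,N (d=21/2); attach at lengths (1/4, 21/4); label the merged cluster MNS
  updated: d(A,MNS)=91/3, d(F,MNS)=26, d(LZ,MNS)=191/6
iteration 4: select A,F (d=13); attach at lengths (13/2, 13/2); label the merged cluster AF
  updated: d(AF,LZ)=30, d(AF,MNS)=169/6
iteration 5: select AF,MNS (d=169/6); attach at lengths (91/12, 53/6); label the merged cluster AFMNS
  updated: d(AFMNS,LZ)=311/10
iteration 6: select AFMNS,LZ (d=311/10); attach at lengths (22/15, 261/20); label the merged cluster AFLMNSZ
final tree: (((A:13/2,F:13/2):91/12,((M:5,S:5):1/4,N:21/4):53/6):22/15,(L:5/2,Z:5/2):261/20)
total length: 1933/30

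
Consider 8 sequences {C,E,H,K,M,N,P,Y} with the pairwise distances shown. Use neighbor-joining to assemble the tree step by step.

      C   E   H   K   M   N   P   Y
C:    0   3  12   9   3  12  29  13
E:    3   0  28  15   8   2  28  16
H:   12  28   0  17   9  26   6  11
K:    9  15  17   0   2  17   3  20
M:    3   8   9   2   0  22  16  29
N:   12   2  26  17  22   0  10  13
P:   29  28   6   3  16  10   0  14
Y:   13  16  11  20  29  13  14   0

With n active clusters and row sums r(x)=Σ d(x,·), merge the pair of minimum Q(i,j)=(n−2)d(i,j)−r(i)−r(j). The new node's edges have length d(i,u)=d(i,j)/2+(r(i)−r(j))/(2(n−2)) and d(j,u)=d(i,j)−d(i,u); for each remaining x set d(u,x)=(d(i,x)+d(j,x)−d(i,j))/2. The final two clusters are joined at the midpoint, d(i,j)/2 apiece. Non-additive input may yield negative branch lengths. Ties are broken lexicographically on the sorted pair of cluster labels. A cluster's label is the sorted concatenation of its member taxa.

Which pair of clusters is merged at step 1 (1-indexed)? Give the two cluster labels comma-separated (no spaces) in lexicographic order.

E,N

iteration 1: select E,N (d=2, Q=-190); attach at lengths (5/6, 7/6); label the merged cluster EN
  updated: d(C,EN)=13/2, d(EN,H)=26, d(EN,K)=15, d(EN,M)=14, d(EN,P)=18, d(EN,Y)=27/2
iteration 2: select H,P (d=6, Q=-137); attach at lengths (5/2, 7/2); label the merged cluster HP
  updated: d(C,HP)=35/2, d(EN,HP)=19, d(HP,K)=7, d(HP,M)=19/2, d(HP,Y)=19/2
iteration 3: select HP,Y (d=19/2, Q=-219/2); attach at lengths (31/16, 121/16); label the merged cluster HPY
  updated: d(C,HPY)=21/2, d(EN,HPY)=23/2, d(HPY,K)=35/4, d(HPY,M)=29/2
iteration 4: select K,M (d=2, Q=-249/4); attach at lengths (29/24, 19/24); label the merged cluster KM
  updated: d(C,KM)=5, d(EN,KM)=27/2, d(HPY,KM)=85/8
iteration 5: select C,KM (d=5, Q=-329/8); attach at lengths (23/32, 137/32); label the merged cluster CKM
  updated: d(CKM,EN)=15/2, d(CKM,HPY)=129/16
iteration 6: select CKM,EN (d=15/2, Q=-433/16); attach at lengths (65/32, 175/32); label the merged cluster CEKMN
  updated: d(CEKMN,HPY)=193/32
iteration 7: select CEKMN,HPY (d=193/32); attach at lengths (193/64, 193/64); label the merged cluster CEHKMNPY
final tree: (((C:23/32,(K:29/24,M:19/24):137/32):65/32,(E:5/6,N:7/6):175/32):193/64,((H:5/2,P:7/2):31/16,Y:121/16):193/64)
total length: 1217/32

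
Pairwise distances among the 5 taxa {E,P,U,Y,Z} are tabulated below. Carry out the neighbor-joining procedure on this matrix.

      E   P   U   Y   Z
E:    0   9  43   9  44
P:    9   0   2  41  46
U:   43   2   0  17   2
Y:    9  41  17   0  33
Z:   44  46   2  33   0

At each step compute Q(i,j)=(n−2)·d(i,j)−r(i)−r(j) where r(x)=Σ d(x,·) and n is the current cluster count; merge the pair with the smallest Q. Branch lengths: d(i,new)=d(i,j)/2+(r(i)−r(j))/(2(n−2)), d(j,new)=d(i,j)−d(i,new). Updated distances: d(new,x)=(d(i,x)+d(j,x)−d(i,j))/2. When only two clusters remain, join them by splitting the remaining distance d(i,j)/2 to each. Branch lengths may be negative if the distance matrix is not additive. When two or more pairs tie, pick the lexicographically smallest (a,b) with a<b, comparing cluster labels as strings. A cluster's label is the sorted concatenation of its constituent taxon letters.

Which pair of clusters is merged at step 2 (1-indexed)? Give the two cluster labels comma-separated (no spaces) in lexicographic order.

E,Y

1. join U+Z (d=2, Q=-183) ⇒ UZ; edges |U|=-55/6, |Z|=67/6
  updated: d(E,UZ)=85/2, d(P,UZ)=23, d(UZ,Y)=24
2. join E+Y (d=9, Q=-233/2) ⇒ EY; edges |E|=9/8, |Y|=63/8
  updated: d(EY,P)=41/2, d(EY,UZ)=115/4
3. join EY+P (d=41/2, Q=-289/4) ⇒ EPY; edges |EY|=105/8, |P|=59/8
  updated: d(EPY,UZ)=125/8
4. join EPY+UZ (d=125/8) ⇒ EPUYZ; edges |EPY|=125/16, |UZ|=125/16
final tree: (((E:9/8,Y:63/8):105/8,P:59/8):125/16,(U:-55/6,Z:67/6):125/16)
total length: 377/8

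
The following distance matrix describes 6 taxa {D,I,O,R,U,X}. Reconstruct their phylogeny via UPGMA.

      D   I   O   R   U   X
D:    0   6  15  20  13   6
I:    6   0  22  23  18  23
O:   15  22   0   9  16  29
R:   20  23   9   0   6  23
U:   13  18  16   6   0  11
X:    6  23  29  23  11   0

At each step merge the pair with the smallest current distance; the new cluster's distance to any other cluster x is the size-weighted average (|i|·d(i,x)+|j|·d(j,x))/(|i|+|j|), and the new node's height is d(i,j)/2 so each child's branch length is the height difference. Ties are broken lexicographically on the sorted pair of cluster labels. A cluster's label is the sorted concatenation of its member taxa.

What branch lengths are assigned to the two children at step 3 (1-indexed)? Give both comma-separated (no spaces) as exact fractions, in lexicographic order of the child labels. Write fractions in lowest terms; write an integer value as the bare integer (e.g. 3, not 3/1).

1. join D+I (d=6) ⇒ DI; edges |D|=3, |I|=3
  updated: d(DI,O)=37/2, d(DI,R)=43/2, d(DI,U)=31/2, d(DI,X)=29/2
2. join R+U (d=6) ⇒ RU; edges |R|=3, |U|=3
  updated: d(DI,RU)=37/2, d(O,RU)=25/2, d(RU,X)=17
3. join O+RU (d=25/2) ⇒ ORU; edges |O|=25/4, |RU|=13/4
  updated: d(DI,ORU)=37/2, d(ORU,X)=21
4. join DI+X (d=29/2) ⇒ DIX; edges |DI|=17/4, |X|=29/4
  updated: d(DIX,ORU)=58/3
5. join DIX+ORU (d=58/3) ⇒ DIORUX; edges |DIX|=29/12, |ORU|=41/12
final tree: (((D:3,I:3):17/4,X:29/4):29/12,(O:25/4,(R:3,U:3):13/4):41/12)
total length: 233/6

25/4,13/4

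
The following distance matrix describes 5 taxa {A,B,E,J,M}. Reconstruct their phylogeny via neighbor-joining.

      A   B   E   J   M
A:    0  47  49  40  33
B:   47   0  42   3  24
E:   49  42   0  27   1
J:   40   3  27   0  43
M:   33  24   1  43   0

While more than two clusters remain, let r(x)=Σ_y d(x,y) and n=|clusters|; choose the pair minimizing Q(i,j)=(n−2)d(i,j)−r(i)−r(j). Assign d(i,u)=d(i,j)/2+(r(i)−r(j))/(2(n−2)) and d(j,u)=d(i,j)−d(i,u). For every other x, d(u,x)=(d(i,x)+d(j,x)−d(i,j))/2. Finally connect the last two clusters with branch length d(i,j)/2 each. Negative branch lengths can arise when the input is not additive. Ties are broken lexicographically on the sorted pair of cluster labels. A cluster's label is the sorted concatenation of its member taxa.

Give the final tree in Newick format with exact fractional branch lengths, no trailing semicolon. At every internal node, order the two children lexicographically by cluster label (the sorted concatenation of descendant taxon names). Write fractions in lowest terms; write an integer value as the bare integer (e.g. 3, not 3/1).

step 1: merge (B,J) at d=3, Q=-220; branch lengths B→2, J→1; new cluster BJ
  updated: d(A,BJ)=42, d(BJ,E)=33, d(BJ,M)=32
step 2: merge (A,BJ) at d=42, Q=-147; branch lengths A→101/4, BJ→67/4; new cluster ABJ
  updated: d(ABJ,E)=20, d(ABJ,M)=23/2
step 3: merge (ABJ,E) at d=20, Q=-65/2; branch lengths ABJ→61/4, E→19/4; new cluster ABEJ
  updated: d(ABEJ,M)=-15/4
step 4: merge (ABEJ,M) at d=-15/4; branch lengths ABEJ→-15/8, M→-15/8; new cluster ABEJM
final tree: (((A:101/4,(B:2,J:1):67/4):61/4,E:19/4):-15/8,M:-15/8)
total length: 245/4

(((A:101/4,(B:2,J:1):67/4):61/4,E:19/4):-15/8,M:-15/8)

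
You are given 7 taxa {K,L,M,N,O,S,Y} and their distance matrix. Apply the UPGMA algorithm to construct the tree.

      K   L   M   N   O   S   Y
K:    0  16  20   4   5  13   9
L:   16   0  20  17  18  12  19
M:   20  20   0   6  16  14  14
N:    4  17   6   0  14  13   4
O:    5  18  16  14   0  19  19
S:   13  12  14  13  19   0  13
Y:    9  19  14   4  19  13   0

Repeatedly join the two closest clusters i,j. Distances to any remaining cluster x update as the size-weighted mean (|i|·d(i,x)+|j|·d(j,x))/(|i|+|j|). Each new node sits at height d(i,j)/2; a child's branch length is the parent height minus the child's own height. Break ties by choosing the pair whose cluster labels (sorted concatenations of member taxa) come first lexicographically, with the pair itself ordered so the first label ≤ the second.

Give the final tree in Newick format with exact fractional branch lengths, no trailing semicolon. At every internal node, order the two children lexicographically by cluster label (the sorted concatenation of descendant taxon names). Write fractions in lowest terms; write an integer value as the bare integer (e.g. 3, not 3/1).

(((((K:2,N:2):5/4,Y:13/4):37/12,O:19/3):2/3,M:7):11/10,(L:6,S:6):21/10)

step 1: merge (K,N) at d=4; branch lengths K→2, N→2; new cluster KN
  updated: d(KN,L)=33/2, d(KN,M)=13, d(KN,O)=19/2, d(KN,S)=13, d(KN,Y)=13/2
step 2: merge (KN,Y) at d=13/2; branch lengths KN→5/4, Y→13/4; new cluster KNY
  updated: d(KNY,L)=52/3, d(KNY,M)=40/3, d(KNY,O)=38/3, d(KNY,S)=13
step 3: merge (L,S) at d=12; branch lengths L→6, S→6; new cluster LS
  updated: d(KNY,LS)=91/6, d(LS,M)=17, d(LS,O)=37/2
step 4: merge (KNY,O) at d=38/3; branch lengths KNY→37/12, O→19/3; new cluster KNOY
  updated: d(KNOY,LS)=16, d(KNOY,M)=14
step 5: merge (KNOY,M) at d=14; branch lengths KNOY→2/3, M→7; new cluster KMNOY
  updated: d(KMNOY,LS)=81/5
step 6: merge (KMNOY,LS) at d=81/5; branch lengths KMNOY→11/10, LS→21/10; new cluster KLMNOSY
final tree: (((((K:2,N:2):5/4,Y:13/4):37/12,O:19/3):2/3,M:7):11/10,(L:6,S:6):21/10)
total length: 2447/60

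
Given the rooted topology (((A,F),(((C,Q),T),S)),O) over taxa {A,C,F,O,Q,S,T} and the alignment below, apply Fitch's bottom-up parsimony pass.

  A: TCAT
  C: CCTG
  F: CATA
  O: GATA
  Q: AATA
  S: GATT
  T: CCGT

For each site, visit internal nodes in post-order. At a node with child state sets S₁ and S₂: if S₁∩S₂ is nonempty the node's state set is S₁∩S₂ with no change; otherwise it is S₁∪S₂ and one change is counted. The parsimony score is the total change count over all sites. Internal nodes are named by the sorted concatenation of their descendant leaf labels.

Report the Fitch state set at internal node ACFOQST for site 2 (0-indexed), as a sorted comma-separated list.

[col 0] AF: children A:{T}, F:{C} ∪→ {C,T}; cost 1
[col 0] CQ: children C:{C}, Q:{A} ∪→ {A,C}; cost 1
[col 0] CQT: children CQ:{A,C}, T:{C} ∩→ {C}; cost 0
[col 0] CQST: children CQT:{C}, S:{G} ∪→ {C,G}; cost 1
[col 0] ACFQST: children AF:{C,T}, CQST:{C,G} ∩→ {C}; cost 0
[col 0] ACFOQST: children ACFQST:{C}, O:{G} ∪→ {C,G}; cost 1
[col 1] AF: children A:{C}, F:{A} ∪→ {A,C}; cost 1
[col 1] CQ: children C:{C}, Q:{A} ∪→ {A,C}; cost 1
[col 1] CQT: children CQ:{A,C}, T:{C} ∩→ {C}; cost 0
[col 1] CQST: children CQT:{C}, S:{A} ∪→ {A,C}; cost 1
[col 1] ACFQST: children AF:{A,C}, CQST:{A,C} ∩→ {A,C}; cost 0
[col 1] ACFOQST: children ACFQST:{A,C}, O:{A} ∩→ {A}; cost 0
[col 2] AF: children A:{A}, F:{T} ∪→ {A,T}; cost 1
[col 2] CQ: children C:{T}, Q:{T} ∩→ {T}; cost 0
[col 2] CQT: children CQ:{T}, T:{G} ∪→ {G,T}; cost 1
[col 2] CQST: children CQT:{G,T}, S:{T} ∩→ {T}; cost 0
[col 2] ACFQST: children AF:{A,T}, CQST:{T} ∩→ {T}; cost 0
[col 2] ACFOQST: children ACFQST:{T}, O:{T} ∩→ {T}; cost 0
[col 3] AF: children A:{T}, F:{A} ∪→ {A,T}; cost 1
[col 3] CQ: children C:{G}, Q:{A} ∪→ {A,G}; cost 1
[col 3] CQT: children CQ:{A,G}, T:{T} ∪→ {A,G,T}; cost 1
[col 3] CQST: children CQT:{A,G,T}, S:{T} ∩→ {T}; cost 0
[col 3] ACFQST: children AF:{A,T}, CQST:{T} ∩→ {T}; cost 0
[col 3] ACFOQST: children ACFQST:{T}, O:{A} ∪→ {A,T}; cost 1
per-site changes: [4, 3, 2, 4]; total = 13

T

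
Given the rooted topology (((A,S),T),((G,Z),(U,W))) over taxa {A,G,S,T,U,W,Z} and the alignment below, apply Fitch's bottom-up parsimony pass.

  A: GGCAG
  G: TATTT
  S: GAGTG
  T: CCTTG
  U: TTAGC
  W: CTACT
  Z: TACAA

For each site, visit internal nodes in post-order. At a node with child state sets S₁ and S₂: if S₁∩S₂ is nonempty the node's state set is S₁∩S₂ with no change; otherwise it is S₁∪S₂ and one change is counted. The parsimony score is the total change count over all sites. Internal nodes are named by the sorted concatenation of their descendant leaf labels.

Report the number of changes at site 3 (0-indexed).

4

site 0, node AS: A={G} ∩ S={G} → {G} (+0)
site 0, node AST: AS={G} ∪ T={C} → {C,G} (+1)
site 0, node GZ: G={T} ∩ Z={T} → {T} (+0)
site 0, node UW: U={T} ∪ W={C} → {C,T} (+1)
site 0, node GUWZ: GZ={T} ∩ UW={C,T} → {T} (+0)
site 0, node AGSTUWZ: AST={C,G} ∪ GUWZ={T} → {C,G,T} (+1)
site 1, node AS: A={G} ∪ S={A} → {A,G} (+1)
site 1, node AST: AS={A,G} ∪ T={C} → {A,C,G} (+1)
site 1, node GZ: G={A} ∩ Z={A} → {A} (+0)
site 1, node UW: U={T} ∩ W={T} → {T} (+0)
site 1, node GUWZ: GZ={A} ∪ UW={T} → {A,T} (+1)
site 1, node AGSTUWZ: AST={A,C,G} ∩ GUWZ={A,T} → {A} (+0)
site 2, node AS: A={C} ∪ S={G} → {C,G} (+1)
site 2, node AST: AS={C,G} ∪ T={T} → {C,G,T} (+1)
site 2, node GZ: G={T} ∪ Z={C} → {C,T} (+1)
site 2, node UW: U={A} ∩ W={A} → {A} (+0)
site 2, node GUWZ: GZ={C,T} ∪ UW={A} → {A,C,T} (+1)
site 2, node AGSTUWZ: AST={C,G,T} ∩ GUWZ={A,C,T} → {C,T} (+0)
site 3, node AS: A={A} ∪ S={T} → {A,T} (+1)
site 3, node AST: AS={A,T} ∩ T={T} → {T} (+0)
site 3, node GZ: G={T} ∪ Z={A} → {A,T} (+1)
site 3, node UW: U={G} ∪ W={C} → {C,G} (+1)
site 3, node GUWZ: GZ={A,T} ∪ UW={C,G} → {A,C,G,T} (+1)
site 3, node AGSTUWZ: AST={T} ∩ GUWZ={A,C,G,T} → {T} (+0)
site 4, node AS: A={G} ∩ S={G} → {G} (+0)
site 4, node AST: AS={G} ∩ T={G} → {G} (+0)
site 4, node GZ: G={T} ∪ Z={A} → {A,T} (+1)
site 4, node UW: U={C} ∪ W={T} → {C,T} (+1)
site 4, node GUWZ: GZ={A,T} ∩ UW={C,T} → {T} (+0)
site 4, node AGSTUWZ: AST={G} ∪ GUWZ={T} → {G,T} (+1)
per-site changes: [3, 3, 4, 4, 3]; total = 17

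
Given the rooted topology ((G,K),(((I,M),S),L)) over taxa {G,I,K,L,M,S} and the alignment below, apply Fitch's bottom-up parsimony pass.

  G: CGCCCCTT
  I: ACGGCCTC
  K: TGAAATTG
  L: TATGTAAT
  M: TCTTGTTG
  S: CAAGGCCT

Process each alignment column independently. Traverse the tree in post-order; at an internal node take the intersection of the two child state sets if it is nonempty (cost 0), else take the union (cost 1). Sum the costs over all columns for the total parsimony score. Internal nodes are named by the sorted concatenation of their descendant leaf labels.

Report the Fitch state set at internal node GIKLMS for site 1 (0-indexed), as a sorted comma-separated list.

[col 0] GK: children G:{C}, K:{T} ∪→ {C,T}; cost 1
[col 0] IM: children I:{A}, M:{T} ∪→ {A,T}; cost 1
[col 0] IMS: children IM:{A,T}, S:{C} ∪→ {A,C,T}; cost 1
[col 0] ILMS: children IMS:{A,C,T}, L:{T} ∩→ {T}; cost 0
[col 0] GIKLMS: children GK:{C,T}, ILMS:{T} ∩→ {T}; cost 0
[col 1] GK: children G:{G}, K:{G} ∩→ {G}; cost 0
[col 1] IM: children I:{C}, M:{C} ∩→ {C}; cost 0
[col 1] IMS: children IM:{C}, S:{A} ∪→ {A,C}; cost 1
[col 1] ILMS: children IMS:{A,C}, L:{A} ∩→ {A}; cost 0
[col 1] GIKLMS: children GK:{G}, ILMS:{A} ∪→ {A,G}; cost 1
[col 2] GK: children G:{C}, K:{A} ∪→ {A,C}; cost 1
[col 2] IM: children I:{G}, M:{T} ∪→ {G,T}; cost 1
[col 2] IMS: children IM:{G,T}, S:{A} ∪→ {A,G,T}; cost 1
[col 2] ILMS: children IMS:{A,G,T}, L:{T} ∩→ {T}; cost 0
[col 2] GIKLMS: children GK:{A,C}, ILMS:{T} ∪→ {A,C,T}; cost 1
[col 3] GK: children G:{C}, K:{A} ∪→ {A,C}; cost 1
[col 3] IM: children I:{G}, M:{T} ∪→ {G,T}; cost 1
[col 3] IMS: children IM:{G,T}, S:{G} ∩→ {G}; cost 0
[col 3] ILMS: children IMS:{G}, L:{G} ∩→ {G}; cost 0
[col 3] GIKLMS: children GK:{A,C}, ILMS:{G} ∪→ {A,C,G}; cost 1
[col 4] GK: children G:{C}, K:{A} ∪→ {A,C}; cost 1
[col 4] IM: children I:{C}, M:{G} ∪→ {C,G}; cost 1
[col 4] IMS: children IM:{C,G}, S:{G} ∩→ {G}; cost 0
[col 4] ILMS: children IMS:{G}, L:{T} ∪→ {G,T}; cost 1
[col 4] GIKLMS: children GK:{A,C}, ILMS:{G,T} ∪→ {A,C,G,T}; cost 1
[col 5] GK: children G:{C}, K:{T} ∪→ {C,T}; cost 1
[col 5] IM: children I:{C}, M:{T} ∪→ {C,T}; cost 1
[col 5] IMS: children IM:{C,T}, S:{C} ∩→ {C}; cost 0
[col 5] ILMS: children IMS:{C}, L:{A} ∪→ {A,C}; cost 1
[col 5] GIKLMS: children GK:{C,T}, ILMS:{A,C} ∩→ {C}; cost 0
[col 6] GK: children G:{T}, K:{T} ∩→ {T}; cost 0
[col 6] IM: children I:{T}, M:{T} ∩→ {T}; cost 0
[col 6] IMS: children IM:{T}, S:{C} ∪→ {C,T}; cost 1
[col 6] ILMS: children IMS:{C,T}, L:{A} ∪→ {A,C,T}; cost 1
[col 6] GIKLMS: children GK:{T}, ILMS:{A,C,T} ∩→ {T}; cost 0
[col 7] GK: children G:{T}, K:{G} ∪→ {G,T}; cost 1
[col 7] IM: children I:{C}, M:{G} ∪→ {C,G}; cost 1
[col 7] IMS: children IM:{C,G}, S:{T} ∪→ {C,G,T}; cost 1
[col 7] ILMS: children IMS:{C,G,T}, L:{T} ∩→ {T}; cost 0
[col 7] GIKLMS: children GK:{G,T}, ILMS:{T} ∩→ {T}; cost 0
per-site changes: [3, 2, 4, 3, 4, 3, 2, 3]; total = 24

A,G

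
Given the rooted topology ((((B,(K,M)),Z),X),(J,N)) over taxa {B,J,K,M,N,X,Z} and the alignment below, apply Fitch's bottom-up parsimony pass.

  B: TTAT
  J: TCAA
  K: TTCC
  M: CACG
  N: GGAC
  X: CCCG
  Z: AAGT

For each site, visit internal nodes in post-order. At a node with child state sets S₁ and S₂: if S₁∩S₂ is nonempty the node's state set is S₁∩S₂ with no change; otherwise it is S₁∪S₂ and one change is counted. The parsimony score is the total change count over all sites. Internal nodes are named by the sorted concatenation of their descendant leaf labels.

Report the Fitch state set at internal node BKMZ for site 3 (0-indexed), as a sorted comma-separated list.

site 0, node KM: K={T} ∪ M={C} → {C,T} (+1)
site 0, node BKM: B={T} ∩ KM={C,T} → {T} (+0)
site 0, node BKMZ: BKM={T} ∪ Z={A} → {A,T} (+1)
site 0, node BKMXZ: BKMZ={A,T} ∪ X={C} → {A,C,T} (+1)
site 0, node JN: J={T} ∪ N={G} → {G,T} (+1)
site 0, node BJKMNXZ: BKMXZ={A,C,T} ∩ JN={G,T} → {T} (+0)
site 1, node KM: K={T} ∪ M={A} → {A,T} (+1)
site 1, node BKM: B={T} ∩ KM={A,T} → {T} (+0)
site 1, node BKMZ: BKM={T} ∪ Z={A} → {A,T} (+1)
site 1, node BKMXZ: BKMZ={A,T} ∪ X={C} → {A,C,T} (+1)
site 1, node JN: J={C} ∪ N={G} → {C,G} (+1)
site 1, node BJKMNXZ: BKMXZ={A,C,T} ∩ JN={C,G} → {C} (+0)
site 2, node KM: K={C} ∩ M={C} → {C} (+0)
site 2, node BKM: B={A} ∪ KM={C} → {A,C} (+1)
site 2, node BKMZ: BKM={A,C} ∪ Z={G} → {A,C,G} (+1)
site 2, node BKMXZ: BKMZ={A,C,G} ∩ X={C} → {C} (+0)
site 2, node JN: J={A} ∩ N={A} → {A} (+0)
site 2, node BJKMNXZ: BKMXZ={C} ∪ JN={A} → {A,C} (+1)
site 3, node KM: K={C} ∪ M={G} → {C,G} (+1)
site 3, node BKM: B={T} ∪ KM={C,G} → {C,G,T} (+1)
site 3, node BKMZ: BKM={C,G,T} ∩ Z={T} → {T} (+0)
site 3, node BKMXZ: BKMZ={T} ∪ X={G} → {G,T} (+1)
site 3, node JN: J={A} ∪ N={C} → {A,C} (+1)
site 3, node BJKMNXZ: BKMXZ={G,T} ∪ JN={A,C} → {A,C,G,T} (+1)
per-site changes: [4, 4, 3, 5]; total = 16

T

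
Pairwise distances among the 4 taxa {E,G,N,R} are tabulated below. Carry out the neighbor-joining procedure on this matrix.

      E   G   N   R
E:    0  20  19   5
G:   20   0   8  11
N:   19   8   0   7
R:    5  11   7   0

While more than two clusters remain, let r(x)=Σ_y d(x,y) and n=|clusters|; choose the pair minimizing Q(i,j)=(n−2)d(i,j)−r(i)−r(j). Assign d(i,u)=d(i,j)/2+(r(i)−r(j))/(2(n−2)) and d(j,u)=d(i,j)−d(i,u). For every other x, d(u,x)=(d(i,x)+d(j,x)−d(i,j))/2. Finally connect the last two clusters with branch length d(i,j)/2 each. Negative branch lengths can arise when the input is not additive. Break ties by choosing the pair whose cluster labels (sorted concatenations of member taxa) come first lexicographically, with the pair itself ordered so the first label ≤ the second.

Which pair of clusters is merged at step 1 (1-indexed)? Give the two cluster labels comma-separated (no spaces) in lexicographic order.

iteration 1: select E,R (d=5, Q=-57); attach at lengths (31/4, -11/4); label the merged cluster ER
  updated: d(ER,G)=13, d(ER,N)=21/2
iteration 2: select ER,G (d=13, Q=-63/2); attach at lengths (31/4, 21/4); label the merged cluster EGR
  updated: d(EGR,N)=11/4
iteration 3: select EGR,N (d=11/4); attach at lengths (11/8, 11/8); label the merged cluster EGNR
final tree: (((E:31/4,R:-11/4):31/4,G:21/4):11/8,N:11/8)
total length: 83/4

E,R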